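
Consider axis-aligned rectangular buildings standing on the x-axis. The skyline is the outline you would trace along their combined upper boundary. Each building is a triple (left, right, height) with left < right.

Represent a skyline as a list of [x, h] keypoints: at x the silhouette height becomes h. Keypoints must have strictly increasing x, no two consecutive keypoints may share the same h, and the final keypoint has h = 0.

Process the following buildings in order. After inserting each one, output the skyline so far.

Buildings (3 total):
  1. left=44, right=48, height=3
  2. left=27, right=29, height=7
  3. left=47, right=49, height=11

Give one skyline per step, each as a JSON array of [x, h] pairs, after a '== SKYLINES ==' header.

== SKYLINES ==
[[44,3],[48,0]]
[[27,7],[29,0],[44,3],[48,0]]
[[27,7],[29,0],[44,3],[47,11],[49,0]]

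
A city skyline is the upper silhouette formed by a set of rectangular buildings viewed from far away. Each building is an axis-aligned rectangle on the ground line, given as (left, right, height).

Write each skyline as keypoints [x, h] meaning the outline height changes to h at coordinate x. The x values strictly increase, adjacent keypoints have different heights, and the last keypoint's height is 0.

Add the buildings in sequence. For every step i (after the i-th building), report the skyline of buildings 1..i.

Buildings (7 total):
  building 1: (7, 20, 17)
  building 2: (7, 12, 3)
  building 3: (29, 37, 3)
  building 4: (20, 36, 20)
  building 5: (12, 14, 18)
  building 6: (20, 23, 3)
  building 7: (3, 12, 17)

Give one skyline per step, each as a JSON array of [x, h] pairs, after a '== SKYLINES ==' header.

== SKYLINES ==
[[7,17],[20,0]]
[[7,17],[20,0]]
[[7,17],[20,0],[29,3],[37,0]]
[[7,17],[20,20],[36,3],[37,0]]
[[7,17],[12,18],[14,17],[20,20],[36,3],[37,0]]
[[7,17],[12,18],[14,17],[20,20],[36,3],[37,0]]
[[3,17],[12,18],[14,17],[20,20],[36,3],[37,0]]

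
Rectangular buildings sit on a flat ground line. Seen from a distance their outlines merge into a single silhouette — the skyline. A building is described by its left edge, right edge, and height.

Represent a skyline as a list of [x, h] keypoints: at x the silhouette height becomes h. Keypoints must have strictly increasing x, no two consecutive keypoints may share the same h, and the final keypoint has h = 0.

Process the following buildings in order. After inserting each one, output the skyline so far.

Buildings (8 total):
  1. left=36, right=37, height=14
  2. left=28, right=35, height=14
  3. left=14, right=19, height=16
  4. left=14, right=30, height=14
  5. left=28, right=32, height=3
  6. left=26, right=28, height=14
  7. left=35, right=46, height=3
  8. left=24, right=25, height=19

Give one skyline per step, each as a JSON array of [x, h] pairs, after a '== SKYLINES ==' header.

== SKYLINES ==
[[36,14],[37,0]]
[[28,14],[35,0],[36,14],[37,0]]
[[14,16],[19,0],[28,14],[35,0],[36,14],[37,0]]
[[14,16],[19,14],[35,0],[36,14],[37,0]]
[[14,16],[19,14],[35,0],[36,14],[37,0]]
[[14,16],[19,14],[35,0],[36,14],[37,0]]
[[14,16],[19,14],[35,3],[36,14],[37,3],[46,0]]
[[14,16],[19,14],[24,19],[25,14],[35,3],[36,14],[37,3],[46,0]]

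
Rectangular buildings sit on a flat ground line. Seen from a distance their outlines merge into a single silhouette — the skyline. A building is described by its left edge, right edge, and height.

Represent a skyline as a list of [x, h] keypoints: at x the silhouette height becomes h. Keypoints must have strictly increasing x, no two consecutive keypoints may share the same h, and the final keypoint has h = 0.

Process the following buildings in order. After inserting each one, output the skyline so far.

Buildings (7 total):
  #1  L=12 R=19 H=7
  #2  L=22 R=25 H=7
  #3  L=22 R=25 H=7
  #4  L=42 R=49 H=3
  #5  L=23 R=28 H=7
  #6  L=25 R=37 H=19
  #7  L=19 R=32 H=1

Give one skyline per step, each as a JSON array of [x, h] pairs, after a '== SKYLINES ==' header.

== SKYLINES ==
[[12,7],[19,0]]
[[12,7],[19,0],[22,7],[25,0]]
[[12,7],[19,0],[22,7],[25,0]]
[[12,7],[19,0],[22,7],[25,0],[42,3],[49,0]]
[[12,7],[19,0],[22,7],[28,0],[42,3],[49,0]]
[[12,7],[19,0],[22,7],[25,19],[37,0],[42,3],[49,0]]
[[12,7],[19,1],[22,7],[25,19],[37,0],[42,3],[49,0]]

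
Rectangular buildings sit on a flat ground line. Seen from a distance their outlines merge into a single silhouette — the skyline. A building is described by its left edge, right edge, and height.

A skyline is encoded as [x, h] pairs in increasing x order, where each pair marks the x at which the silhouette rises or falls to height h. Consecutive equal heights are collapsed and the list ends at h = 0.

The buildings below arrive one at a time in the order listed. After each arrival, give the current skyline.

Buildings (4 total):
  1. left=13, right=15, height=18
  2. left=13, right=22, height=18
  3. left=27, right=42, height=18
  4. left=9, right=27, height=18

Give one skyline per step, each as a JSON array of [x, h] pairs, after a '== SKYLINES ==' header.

== SKYLINES ==
[[13,18],[15,0]]
[[13,18],[22,0]]
[[13,18],[22,0],[27,18],[42,0]]
[[9,18],[42,0]]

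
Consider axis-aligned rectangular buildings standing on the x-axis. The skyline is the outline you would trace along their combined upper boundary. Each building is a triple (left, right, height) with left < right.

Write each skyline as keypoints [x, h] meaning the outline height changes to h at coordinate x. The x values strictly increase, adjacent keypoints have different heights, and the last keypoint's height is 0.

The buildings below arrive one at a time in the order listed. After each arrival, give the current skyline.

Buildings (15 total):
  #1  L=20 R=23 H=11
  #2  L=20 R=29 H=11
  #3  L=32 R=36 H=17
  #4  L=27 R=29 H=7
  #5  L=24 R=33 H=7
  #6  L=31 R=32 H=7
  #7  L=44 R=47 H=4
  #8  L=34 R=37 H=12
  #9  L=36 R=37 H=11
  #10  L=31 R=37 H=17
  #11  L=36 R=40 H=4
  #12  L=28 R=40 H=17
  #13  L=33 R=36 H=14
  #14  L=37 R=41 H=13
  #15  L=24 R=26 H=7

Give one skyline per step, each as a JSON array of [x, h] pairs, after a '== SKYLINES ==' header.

== SKYLINES ==
[[20,11],[23,0]]
[[20,11],[29,0]]
[[20,11],[29,0],[32,17],[36,0]]
[[20,11],[29,0],[32,17],[36,0]]
[[20,11],[29,7],[32,17],[36,0]]
[[20,11],[29,7],[32,17],[36,0]]
[[20,11],[29,7],[32,17],[36,0],[44,4],[47,0]]
[[20,11],[29,7],[32,17],[36,12],[37,0],[44,4],[47,0]]
[[20,11],[29,7],[32,17],[36,12],[37,0],[44,4],[47,0]]
[[20,11],[29,7],[31,17],[37,0],[44,4],[47,0]]
[[20,11],[29,7],[31,17],[37,4],[40,0],[44,4],[47,0]]
[[20,11],[28,17],[40,0],[44,4],[47,0]]
[[20,11],[28,17],[40,0],[44,4],[47,0]]
[[20,11],[28,17],[40,13],[41,0],[44,4],[47,0]]
[[20,11],[28,17],[40,13],[41,0],[44,4],[47,0]]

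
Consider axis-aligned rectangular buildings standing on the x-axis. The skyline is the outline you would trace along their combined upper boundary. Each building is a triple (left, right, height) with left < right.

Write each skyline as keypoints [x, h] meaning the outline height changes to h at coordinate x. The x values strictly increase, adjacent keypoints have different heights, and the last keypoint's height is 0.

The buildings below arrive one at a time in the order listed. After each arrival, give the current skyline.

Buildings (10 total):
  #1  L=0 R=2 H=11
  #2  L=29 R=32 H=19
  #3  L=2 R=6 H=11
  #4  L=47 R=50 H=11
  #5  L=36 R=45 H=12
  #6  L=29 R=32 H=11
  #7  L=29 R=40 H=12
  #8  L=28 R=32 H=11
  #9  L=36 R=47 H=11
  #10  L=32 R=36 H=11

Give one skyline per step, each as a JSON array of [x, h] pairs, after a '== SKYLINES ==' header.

== SKYLINES ==
[[0,11],[2,0]]
[[0,11],[2,0],[29,19],[32,0]]
[[0,11],[6,0],[29,19],[32,0]]
[[0,11],[6,0],[29,19],[32,0],[47,11],[50,0]]
[[0,11],[6,0],[29,19],[32,0],[36,12],[45,0],[47,11],[50,0]]
[[0,11],[6,0],[29,19],[32,0],[36,12],[45,0],[47,11],[50,0]]
[[0,11],[6,0],[29,19],[32,12],[45,0],[47,11],[50,0]]
[[0,11],[6,0],[28,11],[29,19],[32,12],[45,0],[47,11],[50,0]]
[[0,11],[6,0],[28,11],[29,19],[32,12],[45,11],[50,0]]
[[0,11],[6,0],[28,11],[29,19],[32,12],[45,11],[50,0]]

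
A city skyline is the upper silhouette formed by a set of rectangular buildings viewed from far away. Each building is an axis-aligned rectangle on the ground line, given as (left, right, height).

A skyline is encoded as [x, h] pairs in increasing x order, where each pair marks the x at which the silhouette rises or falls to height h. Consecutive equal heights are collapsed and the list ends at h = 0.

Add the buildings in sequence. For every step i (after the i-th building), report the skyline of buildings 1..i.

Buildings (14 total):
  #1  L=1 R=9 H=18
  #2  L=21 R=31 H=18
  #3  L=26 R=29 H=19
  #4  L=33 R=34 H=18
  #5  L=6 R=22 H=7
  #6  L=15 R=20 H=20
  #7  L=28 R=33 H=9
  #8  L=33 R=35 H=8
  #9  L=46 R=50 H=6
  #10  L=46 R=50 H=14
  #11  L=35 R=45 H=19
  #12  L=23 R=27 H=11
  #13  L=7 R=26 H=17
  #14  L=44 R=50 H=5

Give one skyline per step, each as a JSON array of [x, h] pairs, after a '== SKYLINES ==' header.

== SKYLINES ==
[[1,18],[9,0]]
[[1,18],[9,0],[21,18],[31,0]]
[[1,18],[9,0],[21,18],[26,19],[29,18],[31,0]]
[[1,18],[9,0],[21,18],[26,19],[29,18],[31,0],[33,18],[34,0]]
[[1,18],[9,7],[21,18],[26,19],[29,18],[31,0],[33,18],[34,0]]
[[1,18],[9,7],[15,20],[20,7],[21,18],[26,19],[29,18],[31,0],[33,18],[34,0]]
[[1,18],[9,7],[15,20],[20,7],[21,18],[26,19],[29,18],[31,9],[33,18],[34,0]]
[[1,18],[9,7],[15,20],[20,7],[21,18],[26,19],[29,18],[31,9],[33,18],[34,8],[35,0]]
[[1,18],[9,7],[15,20],[20,7],[21,18],[26,19],[29,18],[31,9],[33,18],[34,8],[35,0],[46,6],[50,0]]
[[1,18],[9,7],[15,20],[20,7],[21,18],[26,19],[29,18],[31,9],[33,18],[34,8],[35,0],[46,14],[50,0]]
[[1,18],[9,7],[15,20],[20,7],[21,18],[26,19],[29,18],[31,9],[33,18],[34,8],[35,19],[45,0],[46,14],[50,0]]
[[1,18],[9,7],[15,20],[20,7],[21,18],[26,19],[29,18],[31,9],[33,18],[34,8],[35,19],[45,0],[46,14],[50,0]]
[[1,18],[9,17],[15,20],[20,17],[21,18],[26,19],[29,18],[31,9],[33,18],[34,8],[35,19],[45,0],[46,14],[50,0]]
[[1,18],[9,17],[15,20],[20,17],[21,18],[26,19],[29,18],[31,9],[33,18],[34,8],[35,19],[45,5],[46,14],[50,0]]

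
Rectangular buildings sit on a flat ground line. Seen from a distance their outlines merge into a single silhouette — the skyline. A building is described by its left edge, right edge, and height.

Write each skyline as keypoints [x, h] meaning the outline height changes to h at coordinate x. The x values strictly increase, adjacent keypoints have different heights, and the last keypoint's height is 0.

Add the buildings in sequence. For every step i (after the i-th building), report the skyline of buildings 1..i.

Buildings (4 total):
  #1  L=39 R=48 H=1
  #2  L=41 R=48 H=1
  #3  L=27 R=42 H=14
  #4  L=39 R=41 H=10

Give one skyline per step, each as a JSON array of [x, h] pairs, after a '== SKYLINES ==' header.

== SKYLINES ==
[[39,1],[48,0]]
[[39,1],[48,0]]
[[27,14],[42,1],[48,0]]
[[27,14],[42,1],[48,0]]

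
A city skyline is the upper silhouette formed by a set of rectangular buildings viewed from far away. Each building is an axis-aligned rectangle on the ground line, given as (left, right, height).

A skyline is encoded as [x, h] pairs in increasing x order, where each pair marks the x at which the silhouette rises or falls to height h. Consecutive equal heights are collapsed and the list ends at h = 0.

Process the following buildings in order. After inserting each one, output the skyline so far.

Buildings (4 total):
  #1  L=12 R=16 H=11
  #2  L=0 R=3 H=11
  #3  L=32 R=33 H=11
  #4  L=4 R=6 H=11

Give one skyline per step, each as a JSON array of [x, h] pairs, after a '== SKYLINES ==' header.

== SKYLINES ==
[[12,11],[16,0]]
[[0,11],[3,0],[12,11],[16,0]]
[[0,11],[3,0],[12,11],[16,0],[32,11],[33,0]]
[[0,11],[3,0],[4,11],[6,0],[12,11],[16,0],[32,11],[33,0]]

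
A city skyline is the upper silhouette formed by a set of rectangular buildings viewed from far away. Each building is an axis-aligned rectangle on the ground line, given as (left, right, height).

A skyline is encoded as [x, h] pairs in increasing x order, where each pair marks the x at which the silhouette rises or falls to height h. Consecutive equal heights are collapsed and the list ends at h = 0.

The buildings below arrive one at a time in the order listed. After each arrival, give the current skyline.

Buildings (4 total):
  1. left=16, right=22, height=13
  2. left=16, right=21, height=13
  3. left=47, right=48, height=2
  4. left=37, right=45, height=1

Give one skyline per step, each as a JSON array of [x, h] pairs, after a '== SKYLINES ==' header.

== SKYLINES ==
[[16,13],[22,0]]
[[16,13],[22,0]]
[[16,13],[22,0],[47,2],[48,0]]
[[16,13],[22,0],[37,1],[45,0],[47,2],[48,0]]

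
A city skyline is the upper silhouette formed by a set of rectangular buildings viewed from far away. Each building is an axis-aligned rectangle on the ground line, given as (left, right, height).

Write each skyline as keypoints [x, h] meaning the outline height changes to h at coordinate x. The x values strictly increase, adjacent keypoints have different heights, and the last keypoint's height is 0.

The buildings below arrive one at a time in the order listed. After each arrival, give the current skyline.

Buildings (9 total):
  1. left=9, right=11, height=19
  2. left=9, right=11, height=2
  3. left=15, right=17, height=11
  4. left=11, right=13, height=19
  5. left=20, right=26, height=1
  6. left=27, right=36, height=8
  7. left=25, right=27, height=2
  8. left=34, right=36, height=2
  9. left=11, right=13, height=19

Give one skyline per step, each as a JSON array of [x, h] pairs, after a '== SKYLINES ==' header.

== SKYLINES ==
[[9,19],[11,0]]
[[9,19],[11,0]]
[[9,19],[11,0],[15,11],[17,0]]
[[9,19],[13,0],[15,11],[17,0]]
[[9,19],[13,0],[15,11],[17,0],[20,1],[26,0]]
[[9,19],[13,0],[15,11],[17,0],[20,1],[26,0],[27,8],[36,0]]
[[9,19],[13,0],[15,11],[17,0],[20,1],[25,2],[27,8],[36,0]]
[[9,19],[13,0],[15,11],[17,0],[20,1],[25,2],[27,8],[36,0]]
[[9,19],[13,0],[15,11],[17,0],[20,1],[25,2],[27,8],[36,0]]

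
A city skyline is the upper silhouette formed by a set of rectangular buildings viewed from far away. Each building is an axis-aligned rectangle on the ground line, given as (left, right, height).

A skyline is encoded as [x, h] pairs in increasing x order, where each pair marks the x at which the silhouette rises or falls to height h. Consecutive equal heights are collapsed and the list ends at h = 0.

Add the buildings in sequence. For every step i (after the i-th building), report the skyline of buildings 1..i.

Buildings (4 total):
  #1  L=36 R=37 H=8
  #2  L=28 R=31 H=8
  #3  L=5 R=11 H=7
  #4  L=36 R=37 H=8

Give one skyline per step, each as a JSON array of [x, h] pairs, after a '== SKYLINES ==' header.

== SKYLINES ==
[[36,8],[37,0]]
[[28,8],[31,0],[36,8],[37,0]]
[[5,7],[11,0],[28,8],[31,0],[36,8],[37,0]]
[[5,7],[11,0],[28,8],[31,0],[36,8],[37,0]]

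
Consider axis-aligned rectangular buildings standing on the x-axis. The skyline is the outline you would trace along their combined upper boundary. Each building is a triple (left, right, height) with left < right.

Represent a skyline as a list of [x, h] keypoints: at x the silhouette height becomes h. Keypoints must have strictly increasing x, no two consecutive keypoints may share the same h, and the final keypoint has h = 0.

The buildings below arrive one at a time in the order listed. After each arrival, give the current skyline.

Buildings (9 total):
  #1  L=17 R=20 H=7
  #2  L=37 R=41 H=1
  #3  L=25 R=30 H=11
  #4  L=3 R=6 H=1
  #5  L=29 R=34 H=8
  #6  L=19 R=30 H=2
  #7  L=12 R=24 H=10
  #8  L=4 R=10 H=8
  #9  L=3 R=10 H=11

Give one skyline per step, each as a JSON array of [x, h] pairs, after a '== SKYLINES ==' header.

== SKYLINES ==
[[17,7],[20,0]]
[[17,7],[20,0],[37,1],[41,0]]
[[17,7],[20,0],[25,11],[30,0],[37,1],[41,0]]
[[3,1],[6,0],[17,7],[20,0],[25,11],[30,0],[37,1],[41,0]]
[[3,1],[6,0],[17,7],[20,0],[25,11],[30,8],[34,0],[37,1],[41,0]]
[[3,1],[6,0],[17,7],[20,2],[25,11],[30,8],[34,0],[37,1],[41,0]]
[[3,1],[6,0],[12,10],[24,2],[25,11],[30,8],[34,0],[37,1],[41,0]]
[[3,1],[4,8],[10,0],[12,10],[24,2],[25,11],[30,8],[34,0],[37,1],[41,0]]
[[3,11],[10,0],[12,10],[24,2],[25,11],[30,8],[34,0],[37,1],[41,0]]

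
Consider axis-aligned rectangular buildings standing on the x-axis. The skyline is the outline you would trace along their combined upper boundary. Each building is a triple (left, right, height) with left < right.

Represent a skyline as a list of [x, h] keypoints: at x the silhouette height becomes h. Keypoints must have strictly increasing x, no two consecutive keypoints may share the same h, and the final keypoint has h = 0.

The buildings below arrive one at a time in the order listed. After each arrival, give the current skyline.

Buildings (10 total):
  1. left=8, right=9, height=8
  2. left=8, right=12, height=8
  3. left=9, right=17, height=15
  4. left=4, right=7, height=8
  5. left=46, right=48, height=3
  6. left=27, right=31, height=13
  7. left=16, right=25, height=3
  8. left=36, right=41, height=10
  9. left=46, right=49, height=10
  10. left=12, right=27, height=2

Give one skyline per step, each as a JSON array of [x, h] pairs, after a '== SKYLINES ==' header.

== SKYLINES ==
[[8,8],[9,0]]
[[8,8],[12,0]]
[[8,8],[9,15],[17,0]]
[[4,8],[7,0],[8,8],[9,15],[17,0]]
[[4,8],[7,0],[8,8],[9,15],[17,0],[46,3],[48,0]]
[[4,8],[7,0],[8,8],[9,15],[17,0],[27,13],[31,0],[46,3],[48,0]]
[[4,8],[7,0],[8,8],[9,15],[17,3],[25,0],[27,13],[31,0],[46,3],[48,0]]
[[4,8],[7,0],[8,8],[9,15],[17,3],[25,0],[27,13],[31,0],[36,10],[41,0],[46,3],[48,0]]
[[4,8],[7,0],[8,8],[9,15],[17,3],[25,0],[27,13],[31,0],[36,10],[41,0],[46,10],[49,0]]
[[4,8],[7,0],[8,8],[9,15],[17,3],[25,2],[27,13],[31,0],[36,10],[41,0],[46,10],[49,0]]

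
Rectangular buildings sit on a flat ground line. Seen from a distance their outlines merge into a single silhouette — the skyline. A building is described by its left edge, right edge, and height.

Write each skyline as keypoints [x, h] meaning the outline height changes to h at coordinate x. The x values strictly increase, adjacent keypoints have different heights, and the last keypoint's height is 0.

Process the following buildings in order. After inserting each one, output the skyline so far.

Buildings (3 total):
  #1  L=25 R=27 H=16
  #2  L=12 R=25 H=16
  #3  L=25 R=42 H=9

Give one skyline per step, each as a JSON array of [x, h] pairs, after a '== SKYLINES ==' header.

== SKYLINES ==
[[25,16],[27,0]]
[[12,16],[27,0]]
[[12,16],[27,9],[42,0]]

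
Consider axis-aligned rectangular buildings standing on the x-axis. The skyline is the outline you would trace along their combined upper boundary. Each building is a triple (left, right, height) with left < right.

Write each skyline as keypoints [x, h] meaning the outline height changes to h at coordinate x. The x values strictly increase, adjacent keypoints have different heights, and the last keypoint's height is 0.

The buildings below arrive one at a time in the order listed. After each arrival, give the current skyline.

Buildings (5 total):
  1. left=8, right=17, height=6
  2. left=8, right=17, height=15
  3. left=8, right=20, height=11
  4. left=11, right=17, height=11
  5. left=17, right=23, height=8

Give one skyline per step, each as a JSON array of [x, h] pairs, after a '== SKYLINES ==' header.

== SKYLINES ==
[[8,6],[17,0]]
[[8,15],[17,0]]
[[8,15],[17,11],[20,0]]
[[8,15],[17,11],[20,0]]
[[8,15],[17,11],[20,8],[23,0]]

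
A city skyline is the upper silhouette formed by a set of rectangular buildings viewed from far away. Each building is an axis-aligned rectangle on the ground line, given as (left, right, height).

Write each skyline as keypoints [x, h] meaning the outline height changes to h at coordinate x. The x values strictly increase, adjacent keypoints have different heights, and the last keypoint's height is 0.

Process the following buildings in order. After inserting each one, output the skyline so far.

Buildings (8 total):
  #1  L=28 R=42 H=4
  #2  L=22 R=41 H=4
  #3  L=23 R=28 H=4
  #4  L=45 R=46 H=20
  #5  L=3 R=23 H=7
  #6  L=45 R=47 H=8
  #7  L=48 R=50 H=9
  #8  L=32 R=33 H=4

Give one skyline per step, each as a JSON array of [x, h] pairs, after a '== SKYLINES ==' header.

== SKYLINES ==
[[28,4],[42,0]]
[[22,4],[42,0]]
[[22,4],[42,0]]
[[22,4],[42,0],[45,20],[46,0]]
[[3,7],[23,4],[42,0],[45,20],[46,0]]
[[3,7],[23,4],[42,0],[45,20],[46,8],[47,0]]
[[3,7],[23,4],[42,0],[45,20],[46,8],[47,0],[48,9],[50,0]]
[[3,7],[23,4],[42,0],[45,20],[46,8],[47,0],[48,9],[50,0]]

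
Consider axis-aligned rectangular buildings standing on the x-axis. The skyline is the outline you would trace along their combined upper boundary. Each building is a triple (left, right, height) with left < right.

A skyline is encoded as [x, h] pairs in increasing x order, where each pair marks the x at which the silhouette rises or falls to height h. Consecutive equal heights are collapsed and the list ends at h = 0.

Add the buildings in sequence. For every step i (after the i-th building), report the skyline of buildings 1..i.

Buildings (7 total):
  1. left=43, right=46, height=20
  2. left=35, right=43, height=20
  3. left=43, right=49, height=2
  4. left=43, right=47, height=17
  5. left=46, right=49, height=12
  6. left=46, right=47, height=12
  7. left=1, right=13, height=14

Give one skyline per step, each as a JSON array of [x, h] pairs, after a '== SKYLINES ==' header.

== SKYLINES ==
[[43,20],[46,0]]
[[35,20],[46,0]]
[[35,20],[46,2],[49,0]]
[[35,20],[46,17],[47,2],[49,0]]
[[35,20],[46,17],[47,12],[49,0]]
[[35,20],[46,17],[47,12],[49,0]]
[[1,14],[13,0],[35,20],[46,17],[47,12],[49,0]]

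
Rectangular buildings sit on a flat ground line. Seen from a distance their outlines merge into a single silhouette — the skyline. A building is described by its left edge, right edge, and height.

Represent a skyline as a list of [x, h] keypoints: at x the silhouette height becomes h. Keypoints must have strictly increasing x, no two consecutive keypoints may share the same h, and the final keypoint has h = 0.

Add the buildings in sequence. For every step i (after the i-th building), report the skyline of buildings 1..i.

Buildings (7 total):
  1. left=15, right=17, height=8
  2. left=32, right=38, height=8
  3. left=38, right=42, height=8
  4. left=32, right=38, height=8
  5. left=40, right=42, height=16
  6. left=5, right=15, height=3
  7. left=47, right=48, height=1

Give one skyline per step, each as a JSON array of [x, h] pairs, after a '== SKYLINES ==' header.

== SKYLINES ==
[[15,8],[17,0]]
[[15,8],[17,0],[32,8],[38,0]]
[[15,8],[17,0],[32,8],[42,0]]
[[15,8],[17,0],[32,8],[42,0]]
[[15,8],[17,0],[32,8],[40,16],[42,0]]
[[5,3],[15,8],[17,0],[32,8],[40,16],[42,0]]
[[5,3],[15,8],[17,0],[32,8],[40,16],[42,0],[47,1],[48,0]]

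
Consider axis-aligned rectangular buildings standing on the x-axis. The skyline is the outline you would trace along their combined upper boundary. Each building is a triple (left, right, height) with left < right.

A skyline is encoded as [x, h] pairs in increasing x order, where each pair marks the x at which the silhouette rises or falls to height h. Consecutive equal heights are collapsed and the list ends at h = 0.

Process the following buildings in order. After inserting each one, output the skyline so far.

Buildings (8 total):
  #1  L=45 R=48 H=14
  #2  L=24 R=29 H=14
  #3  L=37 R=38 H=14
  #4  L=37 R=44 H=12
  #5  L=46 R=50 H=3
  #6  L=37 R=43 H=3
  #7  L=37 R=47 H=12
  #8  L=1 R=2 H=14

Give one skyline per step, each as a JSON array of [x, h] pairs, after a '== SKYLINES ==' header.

== SKYLINES ==
[[45,14],[48,0]]
[[24,14],[29,0],[45,14],[48,0]]
[[24,14],[29,0],[37,14],[38,0],[45,14],[48,0]]
[[24,14],[29,0],[37,14],[38,12],[44,0],[45,14],[48,0]]
[[24,14],[29,0],[37,14],[38,12],[44,0],[45,14],[48,3],[50,0]]
[[24,14],[29,0],[37,14],[38,12],[44,0],[45,14],[48,3],[50,0]]
[[24,14],[29,0],[37,14],[38,12],[45,14],[48,3],[50,0]]
[[1,14],[2,0],[24,14],[29,0],[37,14],[38,12],[45,14],[48,3],[50,0]]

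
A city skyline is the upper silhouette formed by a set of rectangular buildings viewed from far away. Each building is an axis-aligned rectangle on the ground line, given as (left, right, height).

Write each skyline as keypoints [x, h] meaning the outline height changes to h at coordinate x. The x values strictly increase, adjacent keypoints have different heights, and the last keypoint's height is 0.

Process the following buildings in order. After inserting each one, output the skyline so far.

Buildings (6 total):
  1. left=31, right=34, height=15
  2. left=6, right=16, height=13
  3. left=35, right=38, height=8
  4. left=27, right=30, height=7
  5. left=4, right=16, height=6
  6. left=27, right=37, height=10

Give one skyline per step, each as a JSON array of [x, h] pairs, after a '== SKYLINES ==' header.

== SKYLINES ==
[[31,15],[34,0]]
[[6,13],[16,0],[31,15],[34,0]]
[[6,13],[16,0],[31,15],[34,0],[35,8],[38,0]]
[[6,13],[16,0],[27,7],[30,0],[31,15],[34,0],[35,8],[38,0]]
[[4,6],[6,13],[16,0],[27,7],[30,0],[31,15],[34,0],[35,8],[38,0]]
[[4,6],[6,13],[16,0],[27,10],[31,15],[34,10],[37,8],[38,0]]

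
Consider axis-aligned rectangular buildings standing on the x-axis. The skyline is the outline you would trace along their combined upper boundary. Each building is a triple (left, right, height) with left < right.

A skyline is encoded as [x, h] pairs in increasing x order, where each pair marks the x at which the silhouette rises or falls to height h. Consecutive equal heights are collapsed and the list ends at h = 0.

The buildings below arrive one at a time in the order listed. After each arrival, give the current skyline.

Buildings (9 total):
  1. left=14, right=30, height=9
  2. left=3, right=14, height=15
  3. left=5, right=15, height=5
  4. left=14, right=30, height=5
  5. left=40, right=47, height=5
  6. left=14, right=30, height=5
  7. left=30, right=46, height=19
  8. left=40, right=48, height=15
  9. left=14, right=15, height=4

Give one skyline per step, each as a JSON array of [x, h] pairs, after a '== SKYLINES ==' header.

== SKYLINES ==
[[14,9],[30,0]]
[[3,15],[14,9],[30,0]]
[[3,15],[14,9],[30,0]]
[[3,15],[14,9],[30,0]]
[[3,15],[14,9],[30,0],[40,5],[47,0]]
[[3,15],[14,9],[30,0],[40,5],[47,0]]
[[3,15],[14,9],[30,19],[46,5],[47,0]]
[[3,15],[14,9],[30,19],[46,15],[48,0]]
[[3,15],[14,9],[30,19],[46,15],[48,0]]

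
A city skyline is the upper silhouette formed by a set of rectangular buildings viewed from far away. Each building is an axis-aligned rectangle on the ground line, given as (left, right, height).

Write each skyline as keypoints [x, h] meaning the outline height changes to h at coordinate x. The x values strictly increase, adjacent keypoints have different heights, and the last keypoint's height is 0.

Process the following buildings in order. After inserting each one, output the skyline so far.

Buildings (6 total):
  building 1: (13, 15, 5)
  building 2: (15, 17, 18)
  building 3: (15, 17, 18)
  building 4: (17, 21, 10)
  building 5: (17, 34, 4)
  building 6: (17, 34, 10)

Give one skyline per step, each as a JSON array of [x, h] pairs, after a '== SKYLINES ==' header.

== SKYLINES ==
[[13,5],[15,0]]
[[13,5],[15,18],[17,0]]
[[13,5],[15,18],[17,0]]
[[13,5],[15,18],[17,10],[21,0]]
[[13,5],[15,18],[17,10],[21,4],[34,0]]
[[13,5],[15,18],[17,10],[34,0]]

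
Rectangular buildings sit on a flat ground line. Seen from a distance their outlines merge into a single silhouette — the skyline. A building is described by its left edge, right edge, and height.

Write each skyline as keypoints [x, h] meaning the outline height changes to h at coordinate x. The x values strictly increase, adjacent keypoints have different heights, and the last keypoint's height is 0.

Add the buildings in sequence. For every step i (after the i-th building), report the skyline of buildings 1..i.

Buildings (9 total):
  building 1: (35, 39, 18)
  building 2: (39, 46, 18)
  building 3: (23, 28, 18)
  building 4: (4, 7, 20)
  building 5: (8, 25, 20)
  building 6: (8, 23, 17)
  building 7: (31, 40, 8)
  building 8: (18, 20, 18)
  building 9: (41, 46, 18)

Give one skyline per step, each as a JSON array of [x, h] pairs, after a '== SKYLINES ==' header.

== SKYLINES ==
[[35,18],[39,0]]
[[35,18],[46,0]]
[[23,18],[28,0],[35,18],[46,0]]
[[4,20],[7,0],[23,18],[28,0],[35,18],[46,0]]
[[4,20],[7,0],[8,20],[25,18],[28,0],[35,18],[46,0]]
[[4,20],[7,0],[8,20],[25,18],[28,0],[35,18],[46,0]]
[[4,20],[7,0],[8,20],[25,18],[28,0],[31,8],[35,18],[46,0]]
[[4,20],[7,0],[8,20],[25,18],[28,0],[31,8],[35,18],[46,0]]
[[4,20],[7,0],[8,20],[25,18],[28,0],[31,8],[35,18],[46,0]]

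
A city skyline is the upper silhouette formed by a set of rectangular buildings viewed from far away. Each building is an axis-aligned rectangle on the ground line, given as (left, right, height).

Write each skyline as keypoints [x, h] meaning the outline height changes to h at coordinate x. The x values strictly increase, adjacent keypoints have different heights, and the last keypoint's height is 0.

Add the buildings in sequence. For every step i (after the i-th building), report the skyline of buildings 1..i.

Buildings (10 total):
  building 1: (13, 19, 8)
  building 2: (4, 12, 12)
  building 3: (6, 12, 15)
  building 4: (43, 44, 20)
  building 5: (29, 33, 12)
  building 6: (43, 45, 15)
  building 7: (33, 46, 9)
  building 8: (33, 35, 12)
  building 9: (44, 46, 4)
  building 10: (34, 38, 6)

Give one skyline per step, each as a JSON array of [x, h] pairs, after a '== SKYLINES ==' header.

== SKYLINES ==
[[13,8],[19,0]]
[[4,12],[12,0],[13,8],[19,0]]
[[4,12],[6,15],[12,0],[13,8],[19,0]]
[[4,12],[6,15],[12,0],[13,8],[19,0],[43,20],[44,0]]
[[4,12],[6,15],[12,0],[13,8],[19,0],[29,12],[33,0],[43,20],[44,0]]
[[4,12],[6,15],[12,0],[13,8],[19,0],[29,12],[33,0],[43,20],[44,15],[45,0]]
[[4,12],[6,15],[12,0],[13,8],[19,0],[29,12],[33,9],[43,20],[44,15],[45,9],[46,0]]
[[4,12],[6,15],[12,0],[13,8],[19,0],[29,12],[35,9],[43,20],[44,15],[45,9],[46,0]]
[[4,12],[6,15],[12,0],[13,8],[19,0],[29,12],[35,9],[43,20],[44,15],[45,9],[46,0]]
[[4,12],[6,15],[12,0],[13,8],[19,0],[29,12],[35,9],[43,20],[44,15],[45,9],[46,0]]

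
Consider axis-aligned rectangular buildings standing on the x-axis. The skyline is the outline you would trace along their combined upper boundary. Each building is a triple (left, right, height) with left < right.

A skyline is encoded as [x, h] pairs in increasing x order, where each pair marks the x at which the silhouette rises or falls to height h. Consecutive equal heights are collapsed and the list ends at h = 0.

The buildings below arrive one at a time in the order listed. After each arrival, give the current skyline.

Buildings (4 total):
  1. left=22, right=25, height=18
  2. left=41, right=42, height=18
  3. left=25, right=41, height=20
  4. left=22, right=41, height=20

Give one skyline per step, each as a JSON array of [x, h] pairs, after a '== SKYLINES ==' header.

== SKYLINES ==
[[22,18],[25,0]]
[[22,18],[25,0],[41,18],[42,0]]
[[22,18],[25,20],[41,18],[42,0]]
[[22,20],[41,18],[42,0]]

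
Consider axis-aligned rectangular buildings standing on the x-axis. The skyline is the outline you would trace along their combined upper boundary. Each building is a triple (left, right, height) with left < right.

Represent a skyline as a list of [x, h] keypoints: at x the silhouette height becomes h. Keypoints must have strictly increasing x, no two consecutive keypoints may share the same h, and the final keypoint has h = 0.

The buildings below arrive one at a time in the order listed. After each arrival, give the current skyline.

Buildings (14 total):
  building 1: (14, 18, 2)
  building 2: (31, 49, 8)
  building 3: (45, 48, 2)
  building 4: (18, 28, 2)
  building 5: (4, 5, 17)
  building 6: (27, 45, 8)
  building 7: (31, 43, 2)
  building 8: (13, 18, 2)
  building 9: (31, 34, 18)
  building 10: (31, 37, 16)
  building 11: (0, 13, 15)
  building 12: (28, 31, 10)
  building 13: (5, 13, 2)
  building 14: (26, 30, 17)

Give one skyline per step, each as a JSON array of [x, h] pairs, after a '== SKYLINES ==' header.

== SKYLINES ==
[[14,2],[18,0]]
[[14,2],[18,0],[31,8],[49,0]]
[[14,2],[18,0],[31,8],[49,0]]
[[14,2],[28,0],[31,8],[49,0]]
[[4,17],[5,0],[14,2],[28,0],[31,8],[49,0]]
[[4,17],[5,0],[14,2],[27,8],[49,0]]
[[4,17],[5,0],[14,2],[27,8],[49,0]]
[[4,17],[5,0],[13,2],[27,8],[49,0]]
[[4,17],[5,0],[13,2],[27,8],[31,18],[34,8],[49,0]]
[[4,17],[5,0],[13,2],[27,8],[31,18],[34,16],[37,8],[49,0]]
[[0,15],[4,17],[5,15],[13,2],[27,8],[31,18],[34,16],[37,8],[49,0]]
[[0,15],[4,17],[5,15],[13,2],[27,8],[28,10],[31,18],[34,16],[37,8],[49,0]]
[[0,15],[4,17],[5,15],[13,2],[27,8],[28,10],[31,18],[34,16],[37,8],[49,0]]
[[0,15],[4,17],[5,15],[13,2],[26,17],[30,10],[31,18],[34,16],[37,8],[49,0]]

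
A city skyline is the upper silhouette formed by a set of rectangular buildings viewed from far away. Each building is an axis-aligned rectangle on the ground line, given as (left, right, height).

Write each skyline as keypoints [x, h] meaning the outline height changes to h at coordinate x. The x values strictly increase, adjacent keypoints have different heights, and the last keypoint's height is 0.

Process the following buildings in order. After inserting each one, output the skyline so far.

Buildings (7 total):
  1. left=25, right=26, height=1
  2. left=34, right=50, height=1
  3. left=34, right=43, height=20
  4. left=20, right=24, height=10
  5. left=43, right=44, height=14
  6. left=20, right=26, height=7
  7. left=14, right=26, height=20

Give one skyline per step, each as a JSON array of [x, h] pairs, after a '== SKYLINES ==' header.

== SKYLINES ==
[[25,1],[26,0]]
[[25,1],[26,0],[34,1],[50,0]]
[[25,1],[26,0],[34,20],[43,1],[50,0]]
[[20,10],[24,0],[25,1],[26,0],[34,20],[43,1],[50,0]]
[[20,10],[24,0],[25,1],[26,0],[34,20],[43,14],[44,1],[50,0]]
[[20,10],[24,7],[26,0],[34,20],[43,14],[44,1],[50,0]]
[[14,20],[26,0],[34,20],[43,14],[44,1],[50,0]]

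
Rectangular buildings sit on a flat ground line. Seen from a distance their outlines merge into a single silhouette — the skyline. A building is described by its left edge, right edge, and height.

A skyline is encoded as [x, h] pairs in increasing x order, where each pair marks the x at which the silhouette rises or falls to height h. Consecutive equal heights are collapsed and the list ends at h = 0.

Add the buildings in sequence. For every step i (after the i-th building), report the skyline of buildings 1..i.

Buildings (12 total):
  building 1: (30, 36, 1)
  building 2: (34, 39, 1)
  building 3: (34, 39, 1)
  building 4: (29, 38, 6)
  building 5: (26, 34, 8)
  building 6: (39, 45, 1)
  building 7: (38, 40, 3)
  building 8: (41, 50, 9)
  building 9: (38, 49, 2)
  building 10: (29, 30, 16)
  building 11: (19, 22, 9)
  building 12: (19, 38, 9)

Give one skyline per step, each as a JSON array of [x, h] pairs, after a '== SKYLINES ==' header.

== SKYLINES ==
[[30,1],[36,0]]
[[30,1],[39,0]]
[[30,1],[39,0]]
[[29,6],[38,1],[39,0]]
[[26,8],[34,6],[38,1],[39,0]]
[[26,8],[34,6],[38,1],[45,0]]
[[26,8],[34,6],[38,3],[40,1],[45,0]]
[[26,8],[34,6],[38,3],[40,1],[41,9],[50,0]]
[[26,8],[34,6],[38,3],[40,2],[41,9],[50,0]]
[[26,8],[29,16],[30,8],[34,6],[38,3],[40,2],[41,9],[50,0]]
[[19,9],[22,0],[26,8],[29,16],[30,8],[34,6],[38,3],[40,2],[41,9],[50,0]]
[[19,9],[29,16],[30,9],[38,3],[40,2],[41,9],[50,0]]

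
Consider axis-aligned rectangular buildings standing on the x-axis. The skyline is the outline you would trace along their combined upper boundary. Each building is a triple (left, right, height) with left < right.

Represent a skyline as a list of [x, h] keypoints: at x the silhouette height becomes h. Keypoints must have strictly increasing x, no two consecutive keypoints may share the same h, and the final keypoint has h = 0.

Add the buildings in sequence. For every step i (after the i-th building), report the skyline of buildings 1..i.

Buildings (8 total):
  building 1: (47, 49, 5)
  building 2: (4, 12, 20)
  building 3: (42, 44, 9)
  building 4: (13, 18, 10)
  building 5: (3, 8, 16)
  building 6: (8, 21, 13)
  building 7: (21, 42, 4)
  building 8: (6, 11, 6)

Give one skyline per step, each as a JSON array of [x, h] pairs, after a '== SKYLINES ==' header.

== SKYLINES ==
[[47,5],[49,0]]
[[4,20],[12,0],[47,5],[49,0]]
[[4,20],[12,0],[42,9],[44,0],[47,5],[49,0]]
[[4,20],[12,0],[13,10],[18,0],[42,9],[44,0],[47,5],[49,0]]
[[3,16],[4,20],[12,0],[13,10],[18,0],[42,9],[44,0],[47,5],[49,0]]
[[3,16],[4,20],[12,13],[21,0],[42,9],[44,0],[47,5],[49,0]]
[[3,16],[4,20],[12,13],[21,4],[42,9],[44,0],[47,5],[49,0]]
[[3,16],[4,20],[12,13],[21,4],[42,9],[44,0],[47,5],[49,0]]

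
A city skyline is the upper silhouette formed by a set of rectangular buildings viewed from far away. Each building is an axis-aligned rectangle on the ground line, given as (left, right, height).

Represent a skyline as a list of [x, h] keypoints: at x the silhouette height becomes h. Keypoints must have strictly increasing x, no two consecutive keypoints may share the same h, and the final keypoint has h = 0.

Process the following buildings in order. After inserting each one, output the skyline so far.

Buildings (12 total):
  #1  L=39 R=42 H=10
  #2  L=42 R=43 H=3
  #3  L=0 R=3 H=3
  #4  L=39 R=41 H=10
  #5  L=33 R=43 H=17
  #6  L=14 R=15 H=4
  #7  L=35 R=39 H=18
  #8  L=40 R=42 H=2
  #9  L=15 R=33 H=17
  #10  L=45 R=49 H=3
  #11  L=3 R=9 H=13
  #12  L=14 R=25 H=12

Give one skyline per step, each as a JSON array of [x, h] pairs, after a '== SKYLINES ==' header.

== SKYLINES ==
[[39,10],[42,0]]
[[39,10],[42,3],[43,0]]
[[0,3],[3,0],[39,10],[42,3],[43,0]]
[[0,3],[3,0],[39,10],[42,3],[43,0]]
[[0,3],[3,0],[33,17],[43,0]]
[[0,3],[3,0],[14,4],[15,0],[33,17],[43,0]]
[[0,3],[3,0],[14,4],[15,0],[33,17],[35,18],[39,17],[43,0]]
[[0,3],[3,0],[14,4],[15,0],[33,17],[35,18],[39,17],[43,0]]
[[0,3],[3,0],[14,4],[15,17],[35,18],[39,17],[43,0]]
[[0,3],[3,0],[14,4],[15,17],[35,18],[39,17],[43,0],[45,3],[49,0]]
[[0,3],[3,13],[9,0],[14,4],[15,17],[35,18],[39,17],[43,0],[45,3],[49,0]]
[[0,3],[3,13],[9,0],[14,12],[15,17],[35,18],[39,17],[43,0],[45,3],[49,0]]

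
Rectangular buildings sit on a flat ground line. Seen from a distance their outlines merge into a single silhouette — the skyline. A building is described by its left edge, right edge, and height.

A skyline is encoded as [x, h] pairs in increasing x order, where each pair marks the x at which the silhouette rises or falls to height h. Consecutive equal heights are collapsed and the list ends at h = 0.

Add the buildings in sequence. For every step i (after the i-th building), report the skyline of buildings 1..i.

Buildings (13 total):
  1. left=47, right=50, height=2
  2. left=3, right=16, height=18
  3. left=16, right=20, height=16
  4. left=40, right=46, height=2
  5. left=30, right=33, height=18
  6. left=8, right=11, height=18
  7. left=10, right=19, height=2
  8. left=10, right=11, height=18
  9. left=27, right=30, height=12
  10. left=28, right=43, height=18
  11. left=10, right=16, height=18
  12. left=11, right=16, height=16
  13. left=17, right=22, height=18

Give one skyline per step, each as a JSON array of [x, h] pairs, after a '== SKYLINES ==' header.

== SKYLINES ==
[[47,2],[50,0]]
[[3,18],[16,0],[47,2],[50,0]]
[[3,18],[16,16],[20,0],[47,2],[50,0]]
[[3,18],[16,16],[20,0],[40,2],[46,0],[47,2],[50,0]]
[[3,18],[16,16],[20,0],[30,18],[33,0],[40,2],[46,0],[47,2],[50,0]]
[[3,18],[16,16],[20,0],[30,18],[33,0],[40,2],[46,0],[47,2],[50,0]]
[[3,18],[16,16],[20,0],[30,18],[33,0],[40,2],[46,0],[47,2],[50,0]]
[[3,18],[16,16],[20,0],[30,18],[33,0],[40,2],[46,0],[47,2],[50,0]]
[[3,18],[16,16],[20,0],[27,12],[30,18],[33,0],[40,2],[46,0],[47,2],[50,0]]
[[3,18],[16,16],[20,0],[27,12],[28,18],[43,2],[46,0],[47,2],[50,0]]
[[3,18],[16,16],[20,0],[27,12],[28,18],[43,2],[46,0],[47,2],[50,0]]
[[3,18],[16,16],[20,0],[27,12],[28,18],[43,2],[46,0],[47,2],[50,0]]
[[3,18],[16,16],[17,18],[22,0],[27,12],[28,18],[43,2],[46,0],[47,2],[50,0]]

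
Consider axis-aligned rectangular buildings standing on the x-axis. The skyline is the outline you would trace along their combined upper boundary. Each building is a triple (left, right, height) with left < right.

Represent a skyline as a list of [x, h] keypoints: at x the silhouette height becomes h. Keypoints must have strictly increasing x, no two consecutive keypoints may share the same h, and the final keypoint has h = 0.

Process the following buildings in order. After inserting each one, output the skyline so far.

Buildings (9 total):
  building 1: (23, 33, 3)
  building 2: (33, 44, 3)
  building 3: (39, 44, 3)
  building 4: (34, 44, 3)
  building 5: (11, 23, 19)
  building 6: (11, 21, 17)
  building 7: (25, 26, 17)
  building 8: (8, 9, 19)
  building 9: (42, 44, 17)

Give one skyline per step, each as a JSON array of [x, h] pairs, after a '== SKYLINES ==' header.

== SKYLINES ==
[[23,3],[33,0]]
[[23,3],[44,0]]
[[23,3],[44,0]]
[[23,3],[44,0]]
[[11,19],[23,3],[44,0]]
[[11,19],[23,3],[44,0]]
[[11,19],[23,3],[25,17],[26,3],[44,0]]
[[8,19],[9,0],[11,19],[23,3],[25,17],[26,3],[44,0]]
[[8,19],[9,0],[11,19],[23,3],[25,17],[26,3],[42,17],[44,0]]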